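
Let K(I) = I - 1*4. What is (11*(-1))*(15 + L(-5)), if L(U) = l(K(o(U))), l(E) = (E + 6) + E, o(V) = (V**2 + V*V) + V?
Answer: -1133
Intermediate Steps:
o(V) = V + 2*V**2 (o(V) = (V**2 + V**2) + V = 2*V**2 + V = V + 2*V**2)
K(I) = -4 + I (K(I) = I - 4 = -4 + I)
l(E) = 6 + 2*E (l(E) = (6 + E) + E = 6 + 2*E)
L(U) = -2 + 2*U*(1 + 2*U) (L(U) = 6 + 2*(-4 + U*(1 + 2*U)) = 6 + (-8 + 2*U*(1 + 2*U)) = -2 + 2*U*(1 + 2*U))
(11*(-1))*(15 + L(-5)) = (11*(-1))*(15 + (-2 + 2*(-5)*(1 + 2*(-5)))) = -11*(15 + (-2 + 2*(-5)*(1 - 10))) = -11*(15 + (-2 + 2*(-5)*(-9))) = -11*(15 + (-2 + 90)) = -11*(15 + 88) = -11*103 = -1133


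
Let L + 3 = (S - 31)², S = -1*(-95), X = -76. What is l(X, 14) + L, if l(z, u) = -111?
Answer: 3982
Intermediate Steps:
S = 95
L = 4093 (L = -3 + (95 - 31)² = -3 + 64² = -3 + 4096 = 4093)
l(X, 14) + L = -111 + 4093 = 3982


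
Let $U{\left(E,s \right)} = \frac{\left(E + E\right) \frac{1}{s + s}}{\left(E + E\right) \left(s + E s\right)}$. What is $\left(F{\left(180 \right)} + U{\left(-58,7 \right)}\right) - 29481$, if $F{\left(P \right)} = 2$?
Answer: $- \frac{164669695}{5586} \approx -29479.0$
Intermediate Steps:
$U{\left(E,s \right)} = \frac{1}{2 s \left(s + E s\right)}$ ($U{\left(E,s \right)} = \frac{2 E \frac{1}{2 s}}{2 E \left(s + E s\right)} = \frac{E}{s} \frac{1}{2 E \left(s + E s\right)} = \frac{1}{2 s \left(s + E s\right)}$)
$\left(F{\left(180 \right)} + U{\left(-58,7 \right)}\right) - 29481 = \left(2 + \frac{1}{2 \cdot 49 \left(1 - 58\right)}\right) - 29481 = \left(2 + \frac{1}{2} \cdot \frac{1}{49} \frac{1}{-57}\right) - 29481 = \left(2 + \frac{1}{2} \cdot \frac{1}{49} \left(- \frac{1}{57}\right)\right) - 29481 = \left(2 - \frac{1}{5586}\right) - 29481 = \frac{11171}{5586} - 29481 = - \frac{164669695}{5586}$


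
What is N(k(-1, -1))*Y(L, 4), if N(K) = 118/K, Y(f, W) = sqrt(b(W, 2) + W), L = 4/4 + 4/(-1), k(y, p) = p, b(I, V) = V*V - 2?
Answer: -118*sqrt(6) ≈ -289.04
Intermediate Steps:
b(I, V) = -2 + V**2 (b(I, V) = V**2 - 2 = -2 + V**2)
L = -3 (L = 4*(1/4) + 4*(-1) = 1 - 4 = -3)
Y(f, W) = sqrt(2 + W) (Y(f, W) = sqrt((-2 + 2**2) + W) = sqrt((-2 + 4) + W) = sqrt(2 + W))
N(k(-1, -1))*Y(L, 4) = (118/(-1))*sqrt(2 + 4) = (118*(-1))*sqrt(6) = -118*sqrt(6)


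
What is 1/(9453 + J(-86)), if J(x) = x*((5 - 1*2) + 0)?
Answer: 1/9195 ≈ 0.00010875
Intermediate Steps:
J(x) = 3*x (J(x) = x*((5 - 2) + 0) = x*(3 + 0) = x*3 = 3*x)
1/(9453 + J(-86)) = 1/(9453 + 3*(-86)) = 1/(9453 - 258) = 1/9195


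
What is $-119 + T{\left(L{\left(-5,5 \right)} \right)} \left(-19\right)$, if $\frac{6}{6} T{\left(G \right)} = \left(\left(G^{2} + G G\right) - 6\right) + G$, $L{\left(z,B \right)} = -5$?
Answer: $-860$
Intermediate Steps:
$T{\left(G \right)} = -6 + G + 2 G^{2}$ ($T{\left(G \right)} = \left(\left(G^{2} + G G\right) - 6\right) + G = \left(\left(G^{2} + G^{2}\right) - 6\right) + G = \left(2 G^{2} - 6\right) + G = \left(-6 + 2 G^{2}\right) + G = -6 + G + 2 G^{2}$)
$-119 + T{\left(L{\left(-5,5 \right)} \right)} \left(-19\right) = -119 + \left(-6 - 5 + 2 \left(-5\right)^{2}\right) \left(-19\right) = -119 + \left(-6 - 5 + 2 \cdot 25\right) \left(-19\right) = -119 + \left(-6 - 5 + 50\right) \left(-19\right) = -119 + 39 \left(-19\right) = -119 - 741 = -860$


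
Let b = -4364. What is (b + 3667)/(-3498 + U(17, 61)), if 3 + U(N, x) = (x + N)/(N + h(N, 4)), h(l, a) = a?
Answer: 4879/24481 ≈ 0.19930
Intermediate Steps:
U(N, x) = -3 + (N + x)/(4 + N) (U(N, x) = -3 + (x + N)/(N + 4) = -3 + (N + x)/(4 + N))
(b + 3667)/(-3498 + U(17, 61)) = (-4364 + 3667)/(-3498 + (-12 + 61 - 2*17)/(4 + 17)) = -697/(-3498 + (-12 + 61 - 34)/21) = -697/(-3498 + (1/21)*15) = -697/(-3498 + 5/7) = -697/(-24481/7) = -697*(-7/24481) = 4879/24481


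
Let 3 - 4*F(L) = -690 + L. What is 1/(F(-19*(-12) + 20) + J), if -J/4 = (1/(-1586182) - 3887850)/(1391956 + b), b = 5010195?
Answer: 20309953354964/2308817012249353 ≈ 0.0087967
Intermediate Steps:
J = 12333675377402/5077488338741 (J = -4*(1/(-1586182) - 3887850)/(1391956 + 5010195) = -4*(-1/1586182 - 3887850)/6402151 = -(-12333675377402)/(793091*6402151) = -4*(-6166837688701/10154976677482) = 12333675377402/5077488338741 ≈ 2.4291)
F(L) = 693/4 - L/4 (F(L) = ¾ - (-690 + L)/4 = ¾ + (345/2 - L/4) = 693/4 - L/4)
1/(F(-19*(-12) + 20) + J) = 1/((693/4 - (-19*(-12) + 20)/4) + 12333675377402/5077488338741) = 1/((693/4 - (228 + 20)/4) + 12333675377402/5077488338741) = 1/((693/4 - ¼*248) + 12333675377402/5077488338741) = 1/((693/4 - 62) + 12333675377402/5077488338741) = 1/(445/4 + 12333675377402/5077488338741) = 1/(2308817012249353/20309953354964) = 20309953354964/2308817012249353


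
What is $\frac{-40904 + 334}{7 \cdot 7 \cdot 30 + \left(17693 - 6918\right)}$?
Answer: $- \frac{8114}{2449} \approx -3.3132$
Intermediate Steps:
$\frac{-40904 + 334}{7 \cdot 7 \cdot 30 + \left(17693 - 6918\right)} = - \frac{40570}{49 \cdot 30 + \left(17693 - 6918\right)} = - \frac{40570}{1470 + 10775} = - \frac{40570}{12245} = \left(-40570\right) \frac{1}{12245} = - \frac{8114}{2449}$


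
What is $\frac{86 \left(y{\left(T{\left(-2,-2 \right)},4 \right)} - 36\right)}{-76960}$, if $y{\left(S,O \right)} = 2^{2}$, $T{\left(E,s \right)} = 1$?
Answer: $\frac{86}{2405} \approx 0.035759$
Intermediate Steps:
$y{\left(S,O \right)} = 4$
$\frac{86 \left(y{\left(T{\left(-2,-2 \right)},4 \right)} - 36\right)}{-76960} = \frac{86 \left(4 - 36\right)}{-76960} = 86 \left(-32\right) \left(- \frac{1}{76960}\right) = \left(-2752\right) \left(- \frac{1}{76960}\right) = \frac{86}{2405}$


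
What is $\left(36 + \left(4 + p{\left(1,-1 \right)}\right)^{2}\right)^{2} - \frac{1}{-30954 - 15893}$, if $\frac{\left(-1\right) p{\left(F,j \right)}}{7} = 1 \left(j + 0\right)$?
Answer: $\frac{1154731704}{46847} \approx 24649.0$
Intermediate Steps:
$p{\left(F,j \right)} = - 7 j$ ($p{\left(F,j \right)} = - 7 \cdot 1 \left(j + 0\right) = - 7 \cdot 1 j = - 7 j$)
$\left(36 + \left(4 + p{\left(1,-1 \right)}\right)^{2}\right)^{2} - \frac{1}{-30954 - 15893} = \left(36 + \left(4 - -7\right)^{2}\right)^{2} - \frac{1}{-30954 - 15893} = \left(36 + \left(4 + 7\right)^{2}\right)^{2} - \frac{1}{-46847} = \left(36 + 11^{2}\right)^{2} - - \frac{1}{46847} = \left(36 + 121\right)^{2} + \frac{1}{46847} = 157^{2} + \frac{1}{46847} = 24649 + \frac{1}{46847} = \frac{1154731704}{46847}$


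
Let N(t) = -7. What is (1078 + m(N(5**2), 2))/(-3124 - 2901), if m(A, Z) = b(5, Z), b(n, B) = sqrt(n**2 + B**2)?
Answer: -1078/6025 - sqrt(29)/6025 ≈ -0.17982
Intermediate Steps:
b(n, B) = sqrt(B**2 + n**2)
m(A, Z) = sqrt(25 + Z**2) (m(A, Z) = sqrt(Z**2 + 5**2) = sqrt(Z**2 + 25) = sqrt(25 + Z**2))
(1078 + m(N(5**2), 2))/(-3124 - 2901) = (1078 + sqrt(25 + 2**2))/(-3124 - 2901) = (1078 + sqrt(25 + 4))/(-6025) = (1078 + sqrt(29))*(-1/6025) = -1078/6025 - sqrt(29)/6025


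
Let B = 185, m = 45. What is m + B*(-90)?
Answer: -16605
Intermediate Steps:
m + B*(-90) = 45 + 185*(-90) = 45 - 16650 = -16605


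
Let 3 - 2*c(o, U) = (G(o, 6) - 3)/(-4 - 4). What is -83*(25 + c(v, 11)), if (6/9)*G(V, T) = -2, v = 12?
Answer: -17347/8 ≈ -2168.4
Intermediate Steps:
G(V, T) = -3 (G(V, T) = (3/2)*(-2) = -3)
c(o, U) = 9/8 (c(o, U) = 3/2 - (-3 - 3)/(2*(-4 - 4)) = 3/2 - (-3)/(-8) = 3/2 - (-3)*(-1)/8 = 3/2 - 1/2*3/4 = 3/2 - 3/8 = 9/8)
-83*(25 + c(v, 11)) = -83*(25 + 9/8) = -83*209/8 = -17347/8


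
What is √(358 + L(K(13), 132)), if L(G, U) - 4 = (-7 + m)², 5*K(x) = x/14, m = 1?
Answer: √398 ≈ 19.950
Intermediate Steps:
K(x) = x/70 (K(x) = (x/14)/5 = x/70)
L(G, U) = 40 (L(G, U) = 4 + (-7 + 1)² = 4 + (-6)² = 4 + 36 = 40)
√(358 + L(K(13), 132)) = √(358 + 40) = √398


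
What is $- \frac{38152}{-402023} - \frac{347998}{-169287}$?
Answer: $\frac{146361837578}{68057267601} \approx 2.1506$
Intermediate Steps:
$- \frac{38152}{-402023} - \frac{347998}{-169287} = \left(-38152\right) \left(- \frac{1}{402023}\right) - - \frac{347998}{169287} = \frac{38152}{402023} + \frac{347998}{169287} = \frac{146361837578}{68057267601}$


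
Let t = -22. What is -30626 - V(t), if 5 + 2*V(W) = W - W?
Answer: -61247/2 ≈ -30624.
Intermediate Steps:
V(W) = -5/2 (V(W) = -5/2 + (W - W)/2 = -5/2 + (½)*0 = -5/2 + 0 = -5/2)
-30626 - V(t) = -30626 - 1*(-5/2) = -30626 + 5/2 = -61247/2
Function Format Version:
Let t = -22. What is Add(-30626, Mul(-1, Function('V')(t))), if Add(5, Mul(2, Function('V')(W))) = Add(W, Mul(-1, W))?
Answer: Rational(-61247, 2) ≈ -30624.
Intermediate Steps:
Function('V')(W) = Rational(-5, 2) (Function('V')(W) = Add(Rational(-5, 2), Mul(Rational(1, 2), Add(W, Mul(-1, W)))) = Add(Rational(-5, 2), Mul(Rational(1, 2), 0)) = Add(Rational(-5, 2), 0) = Rational(-5, 2))
Add(-30626, Mul(-1, Function('V')(t))) = Add(-30626, Mul(-1, Rational(-5, 2))) = Add(-30626, Rational(5, 2)) = Rational(-61247, 2)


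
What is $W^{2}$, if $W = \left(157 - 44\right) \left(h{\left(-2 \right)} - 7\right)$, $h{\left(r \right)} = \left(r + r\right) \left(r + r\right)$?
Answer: $1034289$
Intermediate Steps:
$h{\left(r \right)} = 4 r^{2}$ ($h{\left(r \right)} = 2 r 2 r = 4 r^{2}$)
$W = 1017$ ($W = \left(157 - 44\right) \left(4 \left(-2\right)^{2} - 7\right) = 113 \left(4 \cdot 4 - 7\right) = 113 \left(16 - 7\right) = 113 \cdot 9 = 1017$)
$W^{2} = 1017^{2} = 1034289$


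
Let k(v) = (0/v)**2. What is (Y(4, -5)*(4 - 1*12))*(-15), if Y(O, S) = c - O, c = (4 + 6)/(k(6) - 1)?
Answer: -1680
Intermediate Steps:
k(v) = 0 (k(v) = 0**2 = 0)
c = -10 (c = (4 + 6)/(0 - 1) = 10/(-1) = 10*(-1) = -10)
Y(O, S) = -10 - O
(Y(4, -5)*(4 - 1*12))*(-15) = ((-10 - 1*4)*(4 - 1*12))*(-15) = ((-10 - 4)*(4 - 12))*(-15) = -14*(-8)*(-15) = 112*(-15) = -1680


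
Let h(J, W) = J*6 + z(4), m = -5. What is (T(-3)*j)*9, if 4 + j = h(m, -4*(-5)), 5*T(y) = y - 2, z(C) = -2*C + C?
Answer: 342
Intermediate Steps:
z(C) = -C
T(y) = -2/5 + y/5 (T(y) = (y - 2)/5 = (-2 + y)/5 = -2/5 + y/5)
h(J, W) = -4 + 6*J (h(J, W) = J*6 - 1*4 = 6*J - 4 = -4 + 6*J)
j = -38 (j = -4 + (-4 + 6*(-5)) = -4 + (-4 - 30) = -4 - 34 = -38)
(T(-3)*j)*9 = ((-2/5 + (1/5)*(-3))*(-38))*9 = ((-2/5 - 3/5)*(-38))*9 = -1*(-38)*9 = 38*9 = 342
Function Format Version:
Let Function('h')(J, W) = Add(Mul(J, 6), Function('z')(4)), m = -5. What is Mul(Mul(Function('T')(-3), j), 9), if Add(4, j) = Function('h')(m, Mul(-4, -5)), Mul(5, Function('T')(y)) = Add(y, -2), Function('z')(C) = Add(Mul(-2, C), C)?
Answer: 342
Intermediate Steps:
Function('z')(C) = Mul(-1, C)
Function('T')(y) = Add(Rational(-2, 5), Mul(Rational(1, 5), y)) (Function('T')(y) = Mul(Rational(1, 5), Add(y, -2)) = Mul(Rational(1, 5), Add(-2, y)) = Add(Rational(-2, 5), Mul(Rational(1, 5), y)))
Function('h')(J, W) = Add(-4, Mul(6, J)) (Function('h')(J, W) = Add(Mul(J, 6), Mul(-1, 4)) = Add(Mul(6, J), -4) = Add(-4, Mul(6, J)))
j = -38 (j = Add(-4, Add(-4, Mul(6, -5))) = Add(-4, Add(-4, -30)) = Add(-4, -34) = -38)
Mul(Mul(Function('T')(-3), j), 9) = Mul(Mul(Add(Rational(-2, 5), Mul(Rational(1, 5), -3)), -38), 9) = Mul(Mul(Add(Rational(-2, 5), Rational(-3, 5)), -38), 9) = Mul(Mul(-1, -38), 9) = Mul(38, 9) = 342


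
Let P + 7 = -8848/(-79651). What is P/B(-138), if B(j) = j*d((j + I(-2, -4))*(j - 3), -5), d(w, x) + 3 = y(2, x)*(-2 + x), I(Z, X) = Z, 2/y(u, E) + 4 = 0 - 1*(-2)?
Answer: 182903/14655784 ≈ 0.012480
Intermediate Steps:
y(u, E) = -1 (y(u, E) = 2/(-4 + (0 - 1*(-2))) = 2/(-4 + (0 + 2)) = 2/(-4 + 2) = 2/(-2) = 2*(-1/2) = -1)
P = -548709/79651 (P = -7 - 8848/(-79651) = -7 - 8848*(-1/79651) = -7 + 8848/79651 = -548709/79651 ≈ -6.8889)
d(w, x) = -1 - x (d(w, x) = -3 - (-2 + x) = -3 + (2 - x) = -1 - x)
B(j) = 4*j (B(j) = j*(-1 - 1*(-5)) = j*(-1 + 5) = j*4 = 4*j)
P/B(-138) = -548709/(79651*(4*(-138))) = -548709/79651/(-552) = -548709/79651*(-1/552) = 182903/14655784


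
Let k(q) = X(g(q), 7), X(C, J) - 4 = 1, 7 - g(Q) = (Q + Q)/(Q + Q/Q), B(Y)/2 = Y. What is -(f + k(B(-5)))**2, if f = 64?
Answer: -4761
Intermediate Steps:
B(Y) = 2*Y
g(Q) = 7 - 2*Q/(1 + Q) (g(Q) = 7 - (Q + Q)/(Q + Q/Q) = 7 - 2*Q/(Q + 1) = 7 - 2*Q/(1 + Q))
X(C, J) = 5 (X(C, J) = 4 + 1 = 5)
k(q) = 5
-(f + k(B(-5)))**2 = -(64 + 5)**2 = -1*69**2 = -1*4761 = -4761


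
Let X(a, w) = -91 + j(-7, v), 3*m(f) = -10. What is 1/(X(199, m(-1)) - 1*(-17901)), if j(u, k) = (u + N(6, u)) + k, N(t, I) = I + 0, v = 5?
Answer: 1/17801 ≈ 5.6177e-5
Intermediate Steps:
m(f) = -10/3 (m(f) = (1/3)*(-10) = -10/3)
N(t, I) = I
j(u, k) = k + 2*u (j(u, k) = (u + u) + k = 2*u + k = k + 2*u)
X(a, w) = -100 (X(a, w) = -91 + (5 + 2*(-7)) = -91 + (5 - 14) = -91 - 9 = -100)
1/(X(199, m(-1)) - 1*(-17901)) = 1/(-100 - 1*(-17901)) = 1/(-100 + 17901) = 1/17801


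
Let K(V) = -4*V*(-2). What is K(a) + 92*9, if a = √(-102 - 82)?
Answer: 828 + 16*I*√46 ≈ 828.0 + 108.52*I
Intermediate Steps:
a = 2*I*√46 (a = √(-184) = 2*I*√46 ≈ 13.565*I)
K(V) = 8*V
K(a) + 92*9 = 8*(2*I*√46) + 92*9 = 16*I*√46 + 828 = 828 + 16*I*√46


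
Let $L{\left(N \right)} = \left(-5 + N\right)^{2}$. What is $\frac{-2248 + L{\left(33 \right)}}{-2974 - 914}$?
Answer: $\frac{61}{162} \approx 0.37654$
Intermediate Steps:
$\frac{-2248 + L{\left(33 \right)}}{-2974 - 914} = \frac{-2248 + \left(-5 + 33\right)^{2}}{-2974 - 914} = \frac{-2248 + 28^{2}}{-3888} = \left(-2248 + 784\right) \left(- \frac{1}{3888}\right) = \left(-1464\right) \left(- \frac{1}{3888}\right) = \frac{61}{162}$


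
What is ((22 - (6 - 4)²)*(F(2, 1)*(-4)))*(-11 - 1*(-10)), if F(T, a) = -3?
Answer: -216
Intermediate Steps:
((22 - (6 - 4)²)*(F(2, 1)*(-4)))*(-11 - 1*(-10)) = ((22 - (6 - 4)²)*(-3*(-4)))*(-11 - 1*(-10)) = ((22 - 1*2²)*12)*(-11 + 10) = ((22 - 1*4)*12)*(-1) = ((22 - 4)*12)*(-1) = (18*12)*(-1) = 216*(-1) = -216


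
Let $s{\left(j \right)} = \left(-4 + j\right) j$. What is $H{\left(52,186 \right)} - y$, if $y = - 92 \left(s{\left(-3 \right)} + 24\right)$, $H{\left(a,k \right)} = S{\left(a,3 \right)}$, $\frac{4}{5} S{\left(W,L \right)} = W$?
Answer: $4205$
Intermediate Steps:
$S{\left(W,L \right)} = \frac{5 W}{4}$
$H{\left(a,k \right)} = \frac{5 a}{4}$
$s{\left(j \right)} = j \left(-4 + j\right)$
$y = -4140$ ($y = - 92 \left(- 3 \left(-4 - 3\right) + 24\right) = - 92 \left(\left(-3\right) \left(-7\right) + 24\right) = - 92 \left(21 + 24\right) = \left(-92\right) 45 = -4140$)
$H{\left(52,186 \right)} - y = \frac{5}{4} \cdot 52 - -4140 = 65 + 4140 = 4205$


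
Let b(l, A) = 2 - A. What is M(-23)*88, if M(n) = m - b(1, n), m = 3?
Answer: -1936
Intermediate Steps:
M(n) = 1 + n (M(n) = 3 - (2 - n) = 3 + (-2 + n) = 1 + n)
M(-23)*88 = (1 - 23)*88 = -22*88 = -1936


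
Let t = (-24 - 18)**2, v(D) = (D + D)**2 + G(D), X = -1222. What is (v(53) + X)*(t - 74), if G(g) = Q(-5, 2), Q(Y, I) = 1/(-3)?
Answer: 50769290/3 ≈ 1.6923e+7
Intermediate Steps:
Q(Y, I) = -1/3 (Q(Y, I) = 1*(-1/3) = -1/3)
G(g) = -1/3
v(D) = -1/3 + 4*D**2 (v(D) = (D + D)**2 - 1/3 = (2*D)**2 - 1/3 = 4*D**2 - 1/3 = -1/3 + 4*D**2)
t = 1764 (t = (-42)**2 = 1764)
(v(53) + X)*(t - 74) = ((-1/3 + 4*53**2) - 1222)*(1764 - 74) = ((-1/3 + 4*2809) - 1222)*1690 = ((-1/3 + 11236) - 1222)*1690 = (33707/3 - 1222)*1690 = (30041/3)*1690 = 50769290/3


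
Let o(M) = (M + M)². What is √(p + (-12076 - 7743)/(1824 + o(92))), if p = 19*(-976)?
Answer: I*√1475523517970/8920 ≈ 136.18*I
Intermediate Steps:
p = -18544
o(M) = 4*M² (o(M) = (2*M)² = 4*M²)
√(p + (-12076 - 7743)/(1824 + o(92))) = √(-18544 + (-12076 - 7743)/(1824 + 4*92²)) = √(-18544 - 19819/(1824 + 4*8464)) = √(-18544 - 19819/(1824 + 33856)) = √(-18544 - 19819/35680) = √(-661669739/35680) = I*√1475523517970/8920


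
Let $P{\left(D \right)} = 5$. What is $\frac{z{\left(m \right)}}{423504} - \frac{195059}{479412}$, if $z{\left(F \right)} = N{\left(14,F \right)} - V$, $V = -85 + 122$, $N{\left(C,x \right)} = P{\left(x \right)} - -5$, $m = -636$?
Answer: $- \frac{2295033635}{5639802768} \approx -0.40694$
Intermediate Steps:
$N{\left(C,x \right)} = 10$ ($N{\left(C,x \right)} = 5 - -5 = 5 + 5 = 10$)
$V = 37$
$z{\left(F \right)} = -27$ ($z{\left(F \right)} = 10 - 37 = -27$)
$\frac{z{\left(m \right)}}{423504} - \frac{195059}{479412} = - \frac{27}{423504} - \frac{195059}{479412} = \left(-27\right) \frac{1}{423504} - \frac{195059}{479412} = - \frac{3}{47056} - \frac{195059}{479412} = - \frac{2295033635}{5639802768}$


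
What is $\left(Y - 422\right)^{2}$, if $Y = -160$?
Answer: $338724$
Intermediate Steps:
$\left(Y - 422\right)^{2} = \left(-160 - 422\right)^{2} = \left(-582\right)^{2} = 338724$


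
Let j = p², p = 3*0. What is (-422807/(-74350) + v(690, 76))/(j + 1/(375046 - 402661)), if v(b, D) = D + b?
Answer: -316881611361/14870 ≈ -2.1310e+7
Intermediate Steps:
p = 0
j = 0 (j = 0² = 0)
(-422807/(-74350) + v(690, 76))/(j + 1/(375046 - 402661)) = (-422807/(-74350) + (76 + 690))/(0 + 1/(375046 - 402661)) = (-422807*(-1/74350) + 766)/(0 + 1/(-27615)) = (422807/74350 + 766)/(0 - 1/27615) = 57374907/(74350*(-1/27615)) = (57374907/74350)*(-27615) = -316881611361/14870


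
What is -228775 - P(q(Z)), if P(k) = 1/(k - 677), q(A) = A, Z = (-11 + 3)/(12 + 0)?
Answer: -465099572/2033 ≈ -2.2878e+5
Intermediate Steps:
Z = -⅔ (Z = -8/12 = -8*1/12 = -⅔ ≈ -0.66667)
P(k) = 1/(-677 + k)
-228775 - P(q(Z)) = -228775 - 1/(-677 - ⅔) = -228775 - 1/(-2033/3) = -228775 - 1*(-3/2033) = -228775 + 3/2033 = -465099572/2033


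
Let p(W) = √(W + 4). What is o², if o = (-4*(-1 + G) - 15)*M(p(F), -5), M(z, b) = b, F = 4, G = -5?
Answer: 2025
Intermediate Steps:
p(W) = √(4 + W)
o = -45 (o = (-4*(-1 - 5) - 15)*(-5) = (-4*(-6) - 15)*(-5) = (24 - 15)*(-5) = 9*(-5) = -45)
o² = (-45)² = 2025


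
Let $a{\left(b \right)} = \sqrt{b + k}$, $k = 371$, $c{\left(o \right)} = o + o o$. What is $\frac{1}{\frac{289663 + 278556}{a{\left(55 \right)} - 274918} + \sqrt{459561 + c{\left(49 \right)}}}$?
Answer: $\frac{-274918 + \sqrt{426}}{568219 - \sqrt{462011} \left(274918 - \sqrt{426}\right)} \approx 0.0014757$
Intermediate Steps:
$c{\left(o \right)} = o + o^{2}$
$a{\left(b \right)} = \sqrt{371 + b}$ ($a{\left(b \right)} = \sqrt{b + 371} = \sqrt{371 + b}$)
$\frac{1}{\frac{289663 + 278556}{a{\left(55 \right)} - 274918} + \sqrt{459561 + c{\left(49 \right)}}} = \frac{1}{\frac{289663 + 278556}{\sqrt{371 + 55} - 274918} + \sqrt{459561 + 49 \left(1 + 49\right)}} = \frac{1}{\frac{568219}{\sqrt{426} - 274918} + \sqrt{459561 + 49 \cdot 50}} = \frac{1}{\frac{568219}{-274918 + \sqrt{426}} + \sqrt{459561 + 2450}} = \frac{1}{\frac{568219}{-274918 + \sqrt{426}} + \sqrt{462011}} = \frac{1}{\sqrt{462011} + \frac{568219}{-274918 + \sqrt{426}}}$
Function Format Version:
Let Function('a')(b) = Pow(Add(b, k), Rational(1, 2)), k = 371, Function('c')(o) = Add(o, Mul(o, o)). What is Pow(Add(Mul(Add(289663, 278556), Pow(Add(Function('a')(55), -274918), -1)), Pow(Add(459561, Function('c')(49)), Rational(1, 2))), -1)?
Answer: Mul(Pow(Add(568219, Mul(-1, Pow(462011, Rational(1, 2)), Add(274918, Mul(-1, Pow(426, Rational(1, 2)))))), -1), Add(-274918, Pow(426, Rational(1, 2)))) ≈ 0.0014757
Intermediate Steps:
Function('c')(o) = Add(o, Pow(o, 2))
Function('a')(b) = Pow(Add(371, b), Rational(1, 2)) (Function('a')(b) = Pow(Add(b, 371), Rational(1, 2)) = Pow(Add(371, b), Rational(1, 2)))
Pow(Add(Mul(Add(289663, 278556), Pow(Add(Function('a')(55), -274918), -1)), Pow(Add(459561, Function('c')(49)), Rational(1, 2))), -1) = Pow(Add(Mul(Add(289663, 278556), Pow(Add(Pow(Add(371, 55), Rational(1, 2)), -274918), -1)), Pow(Add(459561, Mul(49, Add(1, 49))), Rational(1, 2))), -1) = Pow(Add(Mul(568219, Pow(Add(Pow(426, Rational(1, 2)), -274918), -1)), Pow(Add(459561, Mul(49, 50)), Rational(1, 2))), -1) = Pow(Add(Mul(568219, Pow(Add(-274918, Pow(426, Rational(1, 2))), -1)), Pow(Add(459561, 2450), Rational(1, 2))), -1) = Pow(Add(Mul(568219, Pow(Add(-274918, Pow(426, Rational(1, 2))), -1)), Pow(462011, Rational(1, 2))), -1) = Pow(Add(Pow(462011, Rational(1, 2)), Mul(568219, Pow(Add(-274918, Pow(426, Rational(1, 2))), -1))), -1)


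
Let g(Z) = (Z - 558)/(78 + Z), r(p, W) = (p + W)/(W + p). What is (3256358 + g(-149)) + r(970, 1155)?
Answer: 231202196/71 ≈ 3.2564e+6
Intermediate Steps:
r(p, W) = 1 (r(p, W) = (W + p)/(W + p) = 1)
g(Z) = (-558 + Z)/(78 + Z)
(3256358 + g(-149)) + r(970, 1155) = (3256358 + (-558 - 149)/(78 - 149)) + 1 = (3256358 - 707/(-71)) + 1 = (3256358 - 1/71*(-707)) + 1 = (3256358 + 707/71) + 1 = 231202125/71 + 1 = 231202196/71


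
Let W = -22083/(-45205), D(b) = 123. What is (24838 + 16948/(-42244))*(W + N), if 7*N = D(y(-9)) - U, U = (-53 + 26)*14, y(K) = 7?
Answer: 5981264927187966/3341870035 ≈ 1.7898e+6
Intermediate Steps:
U = -378 (U = -27*14 = -378)
W = 22083/45205 (W = -22083*(-1/45205) = 22083/45205 ≈ 0.48851)
N = 501/7 (N = (123 - 1*(-378))/7 = (123 + 378)/7 = (⅐)*501 = 501/7 ≈ 71.571)
(24838 + 16948/(-42244))*(W + N) = (24838 + 16948/(-42244))*(22083/45205 + 501/7) = (24838 + 16948*(-1/42244))*(22802286/316435) = (24838 - 4237/10561)*(22802286/316435) = (262309881/10561)*(22802286/316435) = 5981264927187966/3341870035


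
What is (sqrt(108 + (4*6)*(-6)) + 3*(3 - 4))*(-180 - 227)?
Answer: 1221 - 2442*I ≈ 1221.0 - 2442.0*I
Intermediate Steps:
(sqrt(108 + (4*6)*(-6)) + 3*(3 - 4))*(-180 - 227) = (sqrt(108 + 24*(-6)) + 3*(-1))*(-407) = (sqrt(108 - 144) - 3)*(-407) = (sqrt(-36) - 3)*(-407) = (6*I - 3)*(-407) = (-3 + 6*I)*(-407) = 1221 - 2442*I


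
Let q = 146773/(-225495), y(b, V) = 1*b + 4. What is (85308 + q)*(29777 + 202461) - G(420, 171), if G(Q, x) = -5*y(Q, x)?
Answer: 4467419056036906/225495 ≈ 1.9812e+10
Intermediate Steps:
y(b, V) = 4 + b (y(b, V) = b + 4 = 4 + b)
q = -146773/225495 (q = 146773*(-1/225495) = -146773/225495 ≈ -0.65089)
G(Q, x) = -20 - 5*Q (G(Q, x) = -5*(4 + Q) = -20 - 5*Q)
(85308 + q)*(29777 + 202461) - G(420, 171) = (85308 - 146773/225495)*(29777 + 202461) - (-20 - 5*420) = (19236380687/225495)*232238 - (-20 - 2100) = 4467418577987506/225495 - 1*(-2120) = 4467418577987506/225495 + 2120 = 4467419056036906/225495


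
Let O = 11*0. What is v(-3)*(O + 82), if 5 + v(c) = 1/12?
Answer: -2419/6 ≈ -403.17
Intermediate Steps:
v(c) = -59/12 (v(c) = -5 + 1/12 = -59/12)
O = 0
v(-3)*(O + 82) = -59*(0 + 82)/12 = -59/12*82 = -2419/6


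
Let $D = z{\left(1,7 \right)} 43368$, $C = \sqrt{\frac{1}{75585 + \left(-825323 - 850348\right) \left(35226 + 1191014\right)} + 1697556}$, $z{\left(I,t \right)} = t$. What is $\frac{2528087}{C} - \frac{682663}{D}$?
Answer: $- \frac{682663}{303576} + \frac{7584261 \sqrt{796361091611845895178960506605}}{3488095174029823979} \approx 1938.1$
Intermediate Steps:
$C = \frac{\sqrt{796361091611845895178960506605}}{684924910485}$ ($C = \sqrt{\frac{1}{75585 - 2054774807040} + 1697556} = \sqrt{\frac{1}{-2054774731455} + 1697556} = \sqrt{- \frac{1}{2054774731455} + 1697556} = \sqrt{\frac{3488095174029823979}{2054774731455}} = \frac{\sqrt{796361091611845895178960506605}}{684924910485} \approx 1302.9$)
$D = 303576$ ($D = 7 \cdot 43368 = 303576$)
$\frac{2528087}{C} - \frac{682663}{D} = \frac{2528087}{\frac{1}{684924910485} \sqrt{796361091611845895178960506605}} - \frac{682663}{303576} = 2528087 \frac{3 \sqrt{796361091611845895178960506605}}{3488095174029823979} - \frac{682663}{303576} = \frac{7584261 \sqrt{796361091611845895178960506605}}{3488095174029823979} - \frac{682663}{303576} = - \frac{682663}{303576} + \frac{7584261 \sqrt{796361091611845895178960506605}}{3488095174029823979}$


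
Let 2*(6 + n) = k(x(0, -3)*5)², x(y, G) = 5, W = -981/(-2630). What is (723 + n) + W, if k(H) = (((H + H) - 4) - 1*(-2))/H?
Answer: 236442327/328750 ≈ 719.22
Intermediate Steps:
W = 981/2630 (W = -981*(-1/2630) = 981/2630 ≈ 0.37300)
k(H) = (-2 + 2*H)/H (k(H) = ((2*H - 4) + 2)/H = ((-4 + 2*H) + 2)/H = (-2 + 2*H)/H)
n = -2598/625 (n = -6 + (2 - 2/(5*5))²/2 = -6 + (2 - 2/25)²/2 = -6 + (48/25)²/2 = -6 + (½)*(2304/625) = -6 + 1152/625 = -2598/625 ≈ -4.1568)
(723 + n) + W = (723 - 2598/625) + 981/2630 = 449277/625 + 981/2630 = 236442327/328750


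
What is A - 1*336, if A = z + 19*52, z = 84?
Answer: 736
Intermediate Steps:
A = 1072 (A = 84 + 19*52 = 84 + 988 = 1072)
A - 1*336 = 1072 - 1*336 = 1072 - 336 = 736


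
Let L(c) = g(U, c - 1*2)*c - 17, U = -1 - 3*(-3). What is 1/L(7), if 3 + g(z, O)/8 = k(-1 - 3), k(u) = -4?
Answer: -1/409 ≈ -0.0024450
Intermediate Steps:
U = 8 (U = -1 + 9 = 8)
g(z, O) = -56 (g(z, O) = -24 + 8*(-4) = -24 - 32 = -56)
L(c) = -17 - 56*c (L(c) = -56*c - 17 = -17 - 56*c)
1/L(7) = 1/(-17 - 56*7) = 1/(-17 - 392) = 1/(-409) = -1/409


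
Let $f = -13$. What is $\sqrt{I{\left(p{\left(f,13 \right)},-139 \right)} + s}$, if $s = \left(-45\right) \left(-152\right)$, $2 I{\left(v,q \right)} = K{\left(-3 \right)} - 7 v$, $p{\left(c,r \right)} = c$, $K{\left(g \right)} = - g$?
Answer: $\sqrt{6887} \approx 82.988$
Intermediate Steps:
$I{\left(v,q \right)} = \frac{3}{2} - \frac{7 v}{2}$ ($I{\left(v,q \right)} = \frac{\left(-1\right) \left(-3\right) - 7 v}{2} = \frac{3 - 7 v}{2} = \frac{3}{2} - \frac{7 v}{2}$)
$s = 6840$
$\sqrt{I{\left(p{\left(f,13 \right)},-139 \right)} + s} = \sqrt{\left(\frac{3}{2} - - \frac{91}{2}\right) + 6840} = \sqrt{\left(\frac{3}{2} + \frac{91}{2}\right) + 6840} = \sqrt{47 + 6840} = \sqrt{6887}$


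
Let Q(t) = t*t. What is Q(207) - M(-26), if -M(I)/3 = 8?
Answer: 42873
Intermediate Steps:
M(I) = -24 (M(I) = -3*8 = -24)
Q(t) = t²
Q(207) - M(-26) = 207² - 1*(-24) = 42849 + 24 = 42873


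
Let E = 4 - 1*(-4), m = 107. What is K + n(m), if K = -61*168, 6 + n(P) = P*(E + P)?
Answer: 2051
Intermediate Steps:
E = 8 (E = 4 + 4 = 8)
n(P) = -6 + P*(8 + P)
K = -10248
K + n(m) = -10248 + (-6 + 107**2 + 8*107) = -10248 + (-6 + 11449 + 856) = -10248 + 12299 = 2051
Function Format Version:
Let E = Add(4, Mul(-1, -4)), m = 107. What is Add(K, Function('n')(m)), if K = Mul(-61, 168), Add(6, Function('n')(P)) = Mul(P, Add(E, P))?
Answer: 2051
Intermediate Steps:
E = 8 (E = Add(4, 4) = 8)
Function('n')(P) = Add(-6, Mul(P, Add(8, P)))
K = -10248
Add(K, Function('n')(m)) = Add(-10248, Add(-6, Pow(107, 2), Mul(8, 107))) = Add(-10248, Add(-6, 11449, 856)) = Add(-10248, 12299) = 2051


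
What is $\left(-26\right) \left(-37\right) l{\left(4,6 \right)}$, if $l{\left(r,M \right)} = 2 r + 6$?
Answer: $13468$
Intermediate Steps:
$l{\left(r,M \right)} = 6 + 2 r$
$\left(-26\right) \left(-37\right) l{\left(4,6 \right)} = \left(-26\right) \left(-37\right) \left(6 + 2 \cdot 4\right) = 962 \left(6 + 8\right) = 962 \cdot 14 = 13468$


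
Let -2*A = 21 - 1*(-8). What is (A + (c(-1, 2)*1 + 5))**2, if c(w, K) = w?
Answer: 441/4 ≈ 110.25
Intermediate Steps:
A = -29/2 (A = -(21 - 1*(-8))/2 = -(21 + 8)/2 = -1/2*29 = -29/2 ≈ -14.500)
(A + (c(-1, 2)*1 + 5))**2 = (-29/2 + (-1*1 + 5))**2 = (-29/2 + (-1 + 5))**2 = (-29/2 + 4)**2 = (-21/2)**2 = 441/4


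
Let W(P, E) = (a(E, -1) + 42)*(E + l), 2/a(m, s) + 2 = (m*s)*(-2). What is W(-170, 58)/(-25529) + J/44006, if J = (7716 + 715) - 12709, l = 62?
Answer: -3145411489/10672577153 ≈ -0.29472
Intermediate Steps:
a(m, s) = 2/(-2 - 2*m*s) (a(m, s) = 2/(-2 + (m*s)*(-2)) = 2/(-2 - 2*m*s))
W(P, E) = (42 - 1/(1 - E))*(62 + E) (W(P, E) = (-1/(1 + E*(-1)) + 42)*(E + 62) = (-1/(1 - E) + 42)*(62 + E) = (42 - 1/(1 - E))*(62 + E))
J = -4278 (J = 8431 - 12709 = -4278)
W(-170, 58)/(-25529) + J/44006 = ((-2542 + 42*58² + 2563*58)/(-1 + 58))/(-25529) - 4278/44006 = ((-2542 + 42*3364 + 148654)/57)*(-1/25529) - 4278*1/44006 = ((-2542 + 141288 + 148654)/57)*(-1/25529) - 2139/22003 = ((1/57)*287400)*(-1/25529) - 2139/22003 = (95800/19)*(-1/25529) - 2139/22003 = -95800/485051 - 2139/22003 = -3145411489/10672577153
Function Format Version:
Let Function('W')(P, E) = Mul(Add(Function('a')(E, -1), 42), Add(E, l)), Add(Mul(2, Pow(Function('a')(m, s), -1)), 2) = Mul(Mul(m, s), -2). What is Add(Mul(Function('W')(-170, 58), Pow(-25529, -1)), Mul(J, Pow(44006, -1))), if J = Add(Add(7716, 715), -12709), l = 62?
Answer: Rational(-3145411489, 10672577153) ≈ -0.29472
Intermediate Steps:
Function('a')(m, s) = Mul(2, Pow(Add(-2, Mul(-2, m, s)), -1)) (Function('a')(m, s) = Mul(2, Pow(Add(-2, Mul(Mul(m, s), -2)), -1)) = Mul(2, Pow(Add(-2, Mul(-2, m, s)), -1)))
Function('W')(P, E) = Mul(Add(42, Mul(-1, Pow(Add(1, Mul(-1, E)), -1))), Add(62, E)) (Function('W')(P, E) = Mul(Add(Mul(-1, Pow(Add(1, Mul(E, -1)), -1)), 42), Add(E, 62)) = Mul(Add(Mul(-1, Pow(Add(1, Mul(-1, E)), -1)), 42), Add(62, E)) = Mul(Add(42, Mul(-1, Pow(Add(1, Mul(-1, E)), -1))), Add(62, E)))
J = -4278 (J = Add(8431, -12709) = -4278)
Add(Mul(Function('W')(-170, 58), Pow(-25529, -1)), Mul(J, Pow(44006, -1))) = Add(Mul(Mul(Pow(Add(-1, 58), -1), Add(-2542, Mul(42, Pow(58, 2)), Mul(2563, 58))), Pow(-25529, -1)), Mul(-4278, Pow(44006, -1))) = Add(Mul(Mul(Pow(57, -1), Add(-2542, Mul(42, 3364), 148654)), Rational(-1, 25529)), Mul(-4278, Rational(1, 44006))) = Add(Mul(Mul(Rational(1, 57), Add(-2542, 141288, 148654)), Rational(-1, 25529)), Rational(-2139, 22003)) = Add(Mul(Mul(Rational(1, 57), 287400), Rational(-1, 25529)), Rational(-2139, 22003)) = Add(Mul(Rational(95800, 19), Rational(-1, 25529)), Rational(-2139, 22003)) = Add(Rational(-95800, 485051), Rational(-2139, 22003)) = Rational(-3145411489, 10672577153)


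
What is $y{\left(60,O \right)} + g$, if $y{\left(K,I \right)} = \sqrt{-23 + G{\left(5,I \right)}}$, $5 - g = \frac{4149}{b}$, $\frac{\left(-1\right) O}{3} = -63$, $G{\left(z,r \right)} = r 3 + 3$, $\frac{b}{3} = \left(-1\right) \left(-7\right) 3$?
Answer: $- \frac{426}{7} + \sqrt{547} \approx -37.469$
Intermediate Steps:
$b = 63$ ($b = 3 \left(-1\right) \left(-7\right) 3 = 3 \cdot 7 \cdot 3 = 3 \cdot 21 = 63$)
$G{\left(z,r \right)} = 3 + 3 r$ ($G{\left(z,r \right)} = 3 r + 3 = 3 + 3 r$)
$O = 189$ ($O = \left(-3\right) \left(-63\right) = 189$)
$g = - \frac{426}{7}$ ($g = 5 - \frac{4149}{63} = 5 - 4149 \cdot \frac{1}{63} = 5 - \frac{461}{7} = - \frac{426}{7} \approx -60.857$)
$y{\left(K,I \right)} = \sqrt{-20 + 3 I}$ ($y{\left(K,I \right)} = \sqrt{-23 + \left(3 + 3 I\right)} = \sqrt{-20 + 3 I}$)
$y{\left(60,O \right)} + g = \sqrt{-20 + 3 \cdot 189} - \frac{426}{7} = \sqrt{-20 + 567} - \frac{426}{7} = \sqrt{547} - \frac{426}{7} = - \frac{426}{7} + \sqrt{547}$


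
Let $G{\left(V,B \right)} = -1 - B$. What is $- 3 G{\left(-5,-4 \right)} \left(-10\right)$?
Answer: $90$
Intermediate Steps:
$- 3 G{\left(-5,-4 \right)} \left(-10\right) = - 3 \left(-1 - -4\right) \left(-10\right) = - 3 \left(-1 + 4\right) \left(-10\right) = \left(-3\right) 3 \left(-10\right) = \left(-9\right) \left(-10\right) = 90$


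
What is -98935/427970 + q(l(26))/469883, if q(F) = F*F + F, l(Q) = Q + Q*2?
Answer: -8770144693/40219165502 ≈ -0.21806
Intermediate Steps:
l(Q) = 3*Q (l(Q) = Q + 2*Q = 3*Q)
q(F) = F + F² (q(F) = F² + F = F + F²)
-98935/427970 + q(l(26))/469883 = -98935/427970 + ((3*26)*(1 + 3*26))/469883 = -98935*1/427970 + (78*(1 + 78))*(1/469883) = -19787/85594 + (78*79)*(1/469883) = -19787/85594 + 6162*(1/469883) = -19787/85594 + 6162/469883 = -8770144693/40219165502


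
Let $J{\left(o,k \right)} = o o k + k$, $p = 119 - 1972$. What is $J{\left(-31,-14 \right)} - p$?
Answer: $-11615$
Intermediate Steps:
$p = -1853$
$J{\left(o,k \right)} = k + k o^{2}$ ($J{\left(o,k \right)} = o^{2} k + k = k o^{2} + k = k + k o^{2}$)
$J{\left(-31,-14 \right)} - p = - 14 \left(1 + \left(-31\right)^{2}\right) - -1853 = - 14 \left(1 + 961\right) + 1853 = \left(-14\right) 962 + 1853 = -13468 + 1853 = -11615$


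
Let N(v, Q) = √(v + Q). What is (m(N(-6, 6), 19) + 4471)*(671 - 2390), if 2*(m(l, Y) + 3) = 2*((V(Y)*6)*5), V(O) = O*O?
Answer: -26297262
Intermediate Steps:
V(O) = O²
N(v, Q) = √(Q + v)
m(l, Y) = -3 + 30*Y² (m(l, Y) = -3 + (2*((Y²*6)*5))/2 = -3 + (2*((6*Y²)*5))/2 = -3 + (2*(30*Y²))/2 = -3 + (60*Y²)/2 = -3 + 30*Y²)
(m(N(-6, 6), 19) + 4471)*(671 - 2390) = ((-3 + 30*19²) + 4471)*(671 - 2390) = ((-3 + 30*361) + 4471)*(-1719) = ((-3 + 10830) + 4471)*(-1719) = (10827 + 4471)*(-1719) = 15298*(-1719) = -26297262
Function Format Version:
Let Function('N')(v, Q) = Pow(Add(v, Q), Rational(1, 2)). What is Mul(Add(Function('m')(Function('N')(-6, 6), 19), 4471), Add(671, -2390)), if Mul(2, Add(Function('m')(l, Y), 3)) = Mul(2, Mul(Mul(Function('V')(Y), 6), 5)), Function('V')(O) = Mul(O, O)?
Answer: -26297262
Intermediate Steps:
Function('V')(O) = Pow(O, 2)
Function('N')(v, Q) = Pow(Add(Q, v), Rational(1, 2))
Function('m')(l, Y) = Add(-3, Mul(30, Pow(Y, 2))) (Function('m')(l, Y) = Add(-3, Mul(Rational(1, 2), Mul(2, Mul(Mul(Pow(Y, 2), 6), 5)))) = Add(-3, Mul(Rational(1, 2), Mul(2, Mul(Mul(6, Pow(Y, 2)), 5)))) = Add(-3, Mul(Rational(1, 2), Mul(2, Mul(30, Pow(Y, 2))))) = Add(-3, Mul(Rational(1, 2), Mul(60, Pow(Y, 2)))) = Add(-3, Mul(30, Pow(Y, 2))))
Mul(Add(Function('m')(Function('N')(-6, 6), 19), 4471), Add(671, -2390)) = Mul(Add(Add(-3, Mul(30, Pow(19, 2))), 4471), Add(671, -2390)) = Mul(Add(Add(-3, Mul(30, 361)), 4471), -1719) = Mul(Add(Add(-3, 10830), 4471), -1719) = Mul(Add(10827, 4471), -1719) = Mul(15298, -1719) = -26297262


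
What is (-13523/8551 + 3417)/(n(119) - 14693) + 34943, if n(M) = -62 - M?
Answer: 2222143096519/63593787 ≈ 34943.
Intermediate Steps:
(-13523/8551 + 3417)/(n(119) - 14693) + 34943 = (-13523/8551 + 3417)/((-62 - 1*119) - 14693) + 34943 = (-13523*1/8551 + 3417)/((-62 - 119) - 14693) + 34943 = (-13523/8551 + 3417)/(-181 - 14693) + 34943 = (29205244/8551)/(-14874) + 34943 = (29205244/8551)*(-1/14874) + 34943 = -14602622/63593787 + 34943 = 2222143096519/63593787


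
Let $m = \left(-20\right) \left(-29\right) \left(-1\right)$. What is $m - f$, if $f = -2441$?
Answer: $1861$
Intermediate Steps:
$m = -580$ ($m = 580 \left(-1\right) = -580$)
$m - f = -580 - -2441 = -580 + 2441 = 1861$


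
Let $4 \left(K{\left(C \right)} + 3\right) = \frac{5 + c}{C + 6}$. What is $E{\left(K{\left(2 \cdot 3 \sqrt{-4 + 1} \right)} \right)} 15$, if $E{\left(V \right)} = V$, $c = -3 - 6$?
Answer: $\frac{- 45 \sqrt{3} + \frac{95 i}{2}}{\sqrt{3} - i} \approx -45.625 + 1.0825 i$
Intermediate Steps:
$c = -9$ ($c = -3 - 6 = -9$)
$K{\left(C \right)} = -3 - \frac{1}{6 + C}$ ($K{\left(C \right)} = -3 + \frac{\left(5 - 9\right) \frac{1}{C + 6}}{4} = -3 + \frac{\left(-4\right) \frac{1}{6 + C}}{4} = -3 - \frac{1}{6 + C}$)
$E{\left(K{\left(2 \cdot 3 \sqrt{-4 + 1} \right)} \right)} 15 = \frac{-19 - 3 \cdot 2 \cdot 3 \sqrt{-4 + 1}}{6 + 2 \cdot 3 \sqrt{-4 + 1}} \cdot 15 = \frac{-19 - 3 \cdot 6 \sqrt{-3}}{6 + 6 \sqrt{-3}} \cdot 15 = \frac{-19 - 3 \cdot 6 i \sqrt{3}}{6 + 6 i \sqrt{3}} \cdot 15 = \frac{-19 - 18 i \sqrt{3}}{6 + 6 i \sqrt{3}} \cdot 15 = \frac{15 \left(-19 - 18 i \sqrt{3}\right)}{6 + 6 i \sqrt{3}}$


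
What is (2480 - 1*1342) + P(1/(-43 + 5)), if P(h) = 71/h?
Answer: -1560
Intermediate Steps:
(2480 - 1*1342) + P(1/(-43 + 5)) = (2480 - 1*1342) + 71/(1/(-43 + 5)) = (2480 - 1342) + 71/(1/(-38)) = 1138 + 71/(-1/38) = 1138 + 71*(-38) = 1138 - 2698 = -1560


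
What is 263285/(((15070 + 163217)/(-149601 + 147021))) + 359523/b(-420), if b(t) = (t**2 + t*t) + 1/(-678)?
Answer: -54146035202790074/14215321654171 ≈ -3809.0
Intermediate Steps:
b(t) = -1/678 + 2*t**2 (b(t) = (t**2 + t**2) - 1/678 = 2*t**2 - 1/678 = -1/678 + 2*t**2)
263285/(((15070 + 163217)/(-149601 + 147021))) + 359523/b(-420) = 263285/(((15070 + 163217)/(-149601 + 147021))) + 359523/(-1/678 + 2*(-420)**2) = 263285/((178287/(-2580))) + 359523/(-1/678 + 2*176400) = 263285/((178287*(-1/2580))) + 359523/(-1/678 + 352800) = 263285/(-59429/860) + 359523/(239198399/678) = 263285*(-860/59429) + 359523*(678/239198399) = -226425100/59429 + 243756594/239198399 = -54146035202790074/14215321654171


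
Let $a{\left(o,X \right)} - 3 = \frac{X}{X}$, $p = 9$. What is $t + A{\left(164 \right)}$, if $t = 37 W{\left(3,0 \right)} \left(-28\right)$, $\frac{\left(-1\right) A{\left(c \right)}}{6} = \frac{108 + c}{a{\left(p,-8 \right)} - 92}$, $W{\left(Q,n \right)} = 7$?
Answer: $- \frac{79568}{11} \approx -7233.5$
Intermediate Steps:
$a{\left(o,X \right)} = 4$ ($a{\left(o,X \right)} = 3 + \frac{X}{X} = 3 + 1 = 4$)
$A{\left(c \right)} = \frac{81}{11} + \frac{3 c}{44}$ ($A{\left(c \right)} = - 6 \frac{108 + c}{4 - 92} = - 6 \frac{108 + c}{-88} = - 6 \left(108 + c\right) \left(- \frac{1}{88}\right) = - 6 \left(- \frac{27}{22} - \frac{c}{88}\right) = \frac{81}{11} + \frac{3 c}{44}$)
$t = -7252$ ($t = 37 \cdot 7 \left(-28\right) = 259 \left(-28\right) = -7252$)
$t + A{\left(164 \right)} = -7252 + \left(\frac{81}{11} + \frac{3}{44} \cdot 164\right) = -7252 + \left(\frac{81}{11} + \frac{123}{11}\right) = -7252 + \frac{204}{11} = - \frac{79568}{11}$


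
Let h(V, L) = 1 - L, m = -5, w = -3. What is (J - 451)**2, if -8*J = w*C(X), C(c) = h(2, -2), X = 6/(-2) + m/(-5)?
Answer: 12952801/64 ≈ 2.0239e+5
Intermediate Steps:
X = -2 (X = 6/(-2) - 5/(-5) = 6*(-1/2) - 5*(-1/5) = -3 + 1 = -2)
C(c) = 3 (C(c) = 1 - 1*(-2) = 1 + 2 = 3)
J = 9/8 (J = -(-3)*3/8 = -1/8*(-9) = 9/8 ≈ 1.1250)
(J - 451)**2 = (9/8 - 451)**2 = (-3599/8)**2 = 12952801/64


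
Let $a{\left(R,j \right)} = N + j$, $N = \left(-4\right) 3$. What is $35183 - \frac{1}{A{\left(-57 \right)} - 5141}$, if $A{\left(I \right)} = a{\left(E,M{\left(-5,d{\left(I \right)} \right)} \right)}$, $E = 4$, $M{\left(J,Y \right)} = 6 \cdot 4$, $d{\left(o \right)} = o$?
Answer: $\frac{180453608}{5129} \approx 35183.0$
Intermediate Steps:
$M{\left(J,Y \right)} = 24$
$N = -12$
$a{\left(R,j \right)} = -12 + j$
$A{\left(I \right)} = 12$ ($A{\left(I \right)} = -12 + 24 = 12$)
$35183 - \frac{1}{A{\left(-57 \right)} - 5141} = 35183 - \frac{1}{12 - 5141} = 35183 - \frac{1}{-5129} = 35183 - - \frac{1}{5129} = 35183 + \frac{1}{5129} = \frac{180453608}{5129}$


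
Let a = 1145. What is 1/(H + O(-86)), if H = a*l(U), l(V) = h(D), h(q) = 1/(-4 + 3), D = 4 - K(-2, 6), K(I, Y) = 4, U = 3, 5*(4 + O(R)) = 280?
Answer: -1/1093 ≈ -0.00091491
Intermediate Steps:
O(R) = 52 (O(R) = -4 + (⅕)*280 = -4 + 56 = 52)
D = 0 (D = 4 - 1*4 = 4 - 4 = 0)
h(q) = -1 (h(q) = 1/(-1) = -1)
l(V) = -1
H = -1145 (H = 1145*(-1) = -1145)
1/(H + O(-86)) = 1/(-1145 + 52) = 1/(-1093) = -1/1093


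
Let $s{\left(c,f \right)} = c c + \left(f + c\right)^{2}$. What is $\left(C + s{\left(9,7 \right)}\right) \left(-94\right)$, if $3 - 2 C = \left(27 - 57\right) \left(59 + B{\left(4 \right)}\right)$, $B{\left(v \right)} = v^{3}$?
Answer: $-205249$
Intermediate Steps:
$s{\left(c,f \right)} = c^{2} + \left(c + f\right)^{2}$
$C = \frac{3693}{2}$ ($C = \frac{3}{2} - \frac{\left(27 - 57\right) \left(59 + 4^{3}\right)}{2} = \frac{3}{2} - \frac{\left(-30\right) \left(59 + 64\right)}{2} = \frac{3}{2} - \frac{\left(-30\right) 123}{2} = \frac{3}{2} - -1845 = \frac{3}{2} + 1845 = \frac{3693}{2} \approx 1846.5$)
$\left(C + s{\left(9,7 \right)}\right) \left(-94\right) = \left(\frac{3693}{2} + \left(9^{2} + \left(9 + 7\right)^{2}\right)\right) \left(-94\right) = \left(\frac{3693}{2} + \left(81 + 16^{2}\right)\right) \left(-94\right) = \left(\frac{3693}{2} + \left(81 + 256\right)\right) \left(-94\right) = \left(\frac{3693}{2} + 337\right) \left(-94\right) = \frac{4367}{2} \left(-94\right) = -205249$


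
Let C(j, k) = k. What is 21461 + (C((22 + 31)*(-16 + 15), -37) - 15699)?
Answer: 5725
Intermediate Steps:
21461 + (C((22 + 31)*(-16 + 15), -37) - 15699) = 21461 + (-37 - 15699) = 21461 - 15736 = 5725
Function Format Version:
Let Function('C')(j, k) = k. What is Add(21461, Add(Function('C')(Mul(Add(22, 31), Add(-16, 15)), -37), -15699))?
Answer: 5725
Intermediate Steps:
Add(21461, Add(Function('C')(Mul(Add(22, 31), Add(-16, 15)), -37), -15699)) = Add(21461, Add(-37, -15699)) = Add(21461, -15736) = 5725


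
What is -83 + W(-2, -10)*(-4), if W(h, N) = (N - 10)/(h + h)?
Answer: -103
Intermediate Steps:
W(h, N) = (-10 + N)/(2*h) (W(h, N) = (-10 + N)/((2*h)) = (-10 + N)*(1/(2*h)) = (-10 + N)/(2*h))
-83 + W(-2, -10)*(-4) = -83 + ((½)*(-10 - 10)/(-2))*(-4) = -83 + ((½)*(-½)*(-20))*(-4) = -83 + 5*(-4) = -83 - 20 = -103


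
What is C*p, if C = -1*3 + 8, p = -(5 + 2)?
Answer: -35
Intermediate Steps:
p = -7 (p = -1*7 = -7)
C = 5 (C = -3 + 8 = 5)
C*p = 5*(-7) = -35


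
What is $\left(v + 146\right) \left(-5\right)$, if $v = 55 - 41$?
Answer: $-800$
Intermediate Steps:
$v = 14$ ($v = 55 - 41 = 14$)
$\left(v + 146\right) \left(-5\right) = \left(14 + 146\right) \left(-5\right) = 160 \left(-5\right) = -800$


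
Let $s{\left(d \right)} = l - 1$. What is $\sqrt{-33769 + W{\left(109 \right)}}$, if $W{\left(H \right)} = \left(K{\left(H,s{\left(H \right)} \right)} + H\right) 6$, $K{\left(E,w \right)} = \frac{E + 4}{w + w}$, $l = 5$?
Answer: $\frac{i \sqrt{132121}}{2} \approx 181.74 i$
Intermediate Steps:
$s{\left(d \right)} = 4$ ($s{\left(d \right)} = 5 - 1 = 4$)
$K{\left(E,w \right)} = \frac{4 + E}{2 w}$
$W{\left(H \right)} = 3 + \frac{27 H}{4}$ ($W{\left(H \right)} = \left(\frac{4 + H}{2 \cdot 4} + H\right) 6 = \left(\frac{1}{2} \cdot \frac{1}{4} \left(4 + H\right) + H\right) 6 = \left(\left(\frac{1}{2} + \frac{H}{8}\right) + H\right) 6 = \left(\frac{1}{2} + \frac{9 H}{8}\right) 6 = 3 + \frac{27 H}{4}$)
$\sqrt{-33769 + W{\left(109 \right)}} = \sqrt{-33769 + \left(3 + \frac{27}{4} \cdot 109\right)} = \sqrt{-33769 + \left(3 + \frac{2943}{4}\right)} = \sqrt{-33769 + \frac{2955}{4}} = \sqrt{- \frac{132121}{4}} = \frac{i \sqrt{132121}}{2}$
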